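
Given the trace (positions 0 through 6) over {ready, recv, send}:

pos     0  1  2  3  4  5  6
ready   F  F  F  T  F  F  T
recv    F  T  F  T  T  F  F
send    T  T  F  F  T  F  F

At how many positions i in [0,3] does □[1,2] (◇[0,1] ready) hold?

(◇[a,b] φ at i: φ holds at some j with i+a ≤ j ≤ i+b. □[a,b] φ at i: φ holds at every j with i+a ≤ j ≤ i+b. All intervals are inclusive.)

Evaluate at each i in [0,3]:
  i=0: ✗ (fails at j=1)
  i=1: ✓ (all of [2,3])
  i=2: ✗ (fails at j=4)
  i=3: ✗ (fails at j=4)
Positions where it holds: {1} → 1.

1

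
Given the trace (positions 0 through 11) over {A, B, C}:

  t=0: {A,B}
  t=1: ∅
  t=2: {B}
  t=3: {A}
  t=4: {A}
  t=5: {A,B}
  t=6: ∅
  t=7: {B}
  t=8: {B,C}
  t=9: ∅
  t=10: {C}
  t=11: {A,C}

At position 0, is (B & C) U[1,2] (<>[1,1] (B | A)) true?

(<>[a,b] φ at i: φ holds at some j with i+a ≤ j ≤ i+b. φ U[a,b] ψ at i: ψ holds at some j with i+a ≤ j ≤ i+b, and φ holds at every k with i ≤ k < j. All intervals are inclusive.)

Need some j in [1,2] with <>[1,1] (B | A), and (B & C) at every k in [0,j-1].
  j=1: <>[1,1] (B | A) holds, but (B & C) fails at k=0 → not this j.
  j=2: <>[1,1] (B | A) holds, but (B & C) fails at k=0 → not this j.
No j in the window works → until fails.

False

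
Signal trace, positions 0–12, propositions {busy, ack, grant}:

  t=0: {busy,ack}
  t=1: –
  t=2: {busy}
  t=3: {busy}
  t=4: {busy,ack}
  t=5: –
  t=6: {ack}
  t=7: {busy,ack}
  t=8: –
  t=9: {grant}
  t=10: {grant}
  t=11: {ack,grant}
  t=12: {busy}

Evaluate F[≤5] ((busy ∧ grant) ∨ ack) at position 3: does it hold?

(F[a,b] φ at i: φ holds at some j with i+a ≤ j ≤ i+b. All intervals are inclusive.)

Check ((busy ∧ grant) ∨ ack) at each j in [3,8]:
  j=3: false
  j=4: true
  j=5: false
  j=6: true
  j=7: true
  j=8: false
Found at j=4 → formula holds.

True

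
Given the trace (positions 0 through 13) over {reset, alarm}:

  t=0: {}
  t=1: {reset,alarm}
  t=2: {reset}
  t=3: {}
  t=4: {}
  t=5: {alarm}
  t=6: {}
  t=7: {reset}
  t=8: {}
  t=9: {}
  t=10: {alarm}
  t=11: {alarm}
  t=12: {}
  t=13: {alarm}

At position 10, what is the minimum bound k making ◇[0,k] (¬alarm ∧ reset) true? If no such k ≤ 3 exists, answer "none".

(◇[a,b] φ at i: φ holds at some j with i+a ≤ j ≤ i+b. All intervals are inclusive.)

none

Scan j = 10,11,… for (¬alarm ∧ reset):
  j=10: fails
  j=11: fails
  j=12: fails
  j=13: fails
No j in [10,13] satisfies it → none.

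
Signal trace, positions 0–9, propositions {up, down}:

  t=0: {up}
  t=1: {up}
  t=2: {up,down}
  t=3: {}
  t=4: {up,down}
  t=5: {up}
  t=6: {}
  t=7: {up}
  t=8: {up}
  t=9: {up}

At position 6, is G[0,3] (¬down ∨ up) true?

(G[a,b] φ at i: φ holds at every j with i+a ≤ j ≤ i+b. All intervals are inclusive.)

True

Check (¬down ∨ up) at every j in [6,9]:
  j=6: true
  j=7: true
  j=8: true
  j=9: true
All positions satisfy it → formula holds.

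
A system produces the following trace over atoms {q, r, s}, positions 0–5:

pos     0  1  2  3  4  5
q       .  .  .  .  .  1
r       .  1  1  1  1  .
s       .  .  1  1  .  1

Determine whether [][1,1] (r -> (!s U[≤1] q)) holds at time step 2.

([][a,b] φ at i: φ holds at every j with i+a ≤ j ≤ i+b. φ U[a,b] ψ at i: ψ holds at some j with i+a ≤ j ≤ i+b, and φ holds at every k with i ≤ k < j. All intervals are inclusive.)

Does not hold

Check (r -> (!s U[≤1] q)) at every j in [3,3]:
  j=3: antecedent true; consequent fails → ✗
Fails at j=3 → formula fails.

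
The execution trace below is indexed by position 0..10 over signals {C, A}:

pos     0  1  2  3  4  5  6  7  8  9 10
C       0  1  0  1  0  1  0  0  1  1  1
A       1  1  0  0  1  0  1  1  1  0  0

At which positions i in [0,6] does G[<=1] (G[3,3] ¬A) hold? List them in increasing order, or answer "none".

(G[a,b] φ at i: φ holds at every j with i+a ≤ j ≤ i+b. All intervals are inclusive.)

6

Evaluate at each i in [0,6]:
  i=0: ✗ (fails at j=1)
  i=1: ✗ (fails at j=1)
  i=2: ✗ (fails at j=3)
  i=3: ✗ (fails at j=3)
  i=4: ✗ (fails at j=4)
  i=5: ✗ (fails at j=5)
  i=6: ✓ (all of [6,7])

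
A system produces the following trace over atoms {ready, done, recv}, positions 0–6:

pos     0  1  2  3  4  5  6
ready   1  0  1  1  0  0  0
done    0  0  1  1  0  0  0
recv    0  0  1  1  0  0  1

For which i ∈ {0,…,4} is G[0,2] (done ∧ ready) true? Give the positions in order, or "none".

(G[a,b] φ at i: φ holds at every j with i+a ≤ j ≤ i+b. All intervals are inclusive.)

none

Evaluate at each i in [0,4]:
  i=0: ✗ (fails at j=0)
  i=1: ✗ (fails at j=1)
  i=2: ✗ (fails at j=4)
  i=3: ✗ (fails at j=4)
  i=4: ✗ (fails at j=4)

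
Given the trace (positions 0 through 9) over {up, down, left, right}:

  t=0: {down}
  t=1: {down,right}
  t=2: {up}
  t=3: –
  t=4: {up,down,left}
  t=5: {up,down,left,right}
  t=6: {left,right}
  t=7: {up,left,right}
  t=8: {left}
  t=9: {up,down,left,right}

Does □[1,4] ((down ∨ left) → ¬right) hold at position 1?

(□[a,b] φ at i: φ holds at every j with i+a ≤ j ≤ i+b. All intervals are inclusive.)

Check ((down ∨ left) → ¬right) at every j in [2,5]:
  j=2: antecedent false → ✓
  j=3: antecedent false → ✓
  j=4: antecedent true; consequent true → ✓
  j=5: antecedent true; consequent false → ✗
Fails at j=5 → formula fails.

Does not hold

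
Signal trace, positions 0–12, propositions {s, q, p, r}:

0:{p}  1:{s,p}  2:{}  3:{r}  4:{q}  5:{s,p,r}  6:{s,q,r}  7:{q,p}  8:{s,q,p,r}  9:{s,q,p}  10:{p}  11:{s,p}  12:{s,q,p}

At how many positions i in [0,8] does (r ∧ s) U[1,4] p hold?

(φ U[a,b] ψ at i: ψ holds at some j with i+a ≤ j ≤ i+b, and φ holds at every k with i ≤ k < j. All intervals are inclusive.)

3

Evaluate at each i in [0,8]:
  i=0: ✗ (lhs fails at k=0 before rhs at j=1)
  i=1: ✗ (lhs fails at k=1 before rhs at j=5)
  i=2: ✗ (lhs fails at k=2 before rhs at j=5)
  i=3: ✗ (lhs fails at k=3 before rhs at j=5)
  i=4: ✗ (lhs fails at k=4 before rhs at j=5)
  i=5: ✓ (rhs at j=7; lhs holds on [5,6])
  i=6: ✓ (rhs at j=7; lhs holds on [6,6])
  i=7: ✗ (lhs fails at k=7 before rhs at j=8)
  i=8: ✓ (rhs at j=9; lhs holds on [8,8])
Positions where it holds: {5, 6, 8} → 3.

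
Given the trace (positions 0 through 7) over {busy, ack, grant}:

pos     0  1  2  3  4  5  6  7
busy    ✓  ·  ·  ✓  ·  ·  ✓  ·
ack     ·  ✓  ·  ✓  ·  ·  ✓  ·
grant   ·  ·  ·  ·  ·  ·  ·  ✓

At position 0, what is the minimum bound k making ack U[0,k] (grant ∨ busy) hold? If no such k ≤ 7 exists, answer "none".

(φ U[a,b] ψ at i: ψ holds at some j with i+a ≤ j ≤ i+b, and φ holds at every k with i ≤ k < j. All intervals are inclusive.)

Need earliest j ≥ 0 with (grant ∨ busy), and ack at every k in [0,j-1].
  j=0: rhs holds (empty prefix). k = 0.

0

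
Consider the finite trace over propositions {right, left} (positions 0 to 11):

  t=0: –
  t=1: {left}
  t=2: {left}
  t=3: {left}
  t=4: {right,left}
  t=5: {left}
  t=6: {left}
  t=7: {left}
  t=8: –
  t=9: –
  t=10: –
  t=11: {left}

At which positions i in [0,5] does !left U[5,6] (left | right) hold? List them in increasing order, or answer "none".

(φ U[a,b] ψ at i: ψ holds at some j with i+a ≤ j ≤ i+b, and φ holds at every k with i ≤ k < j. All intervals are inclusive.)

Evaluate at each i in [0,5]:
  i=0: ✗ (lhs fails at k=1 before rhs at j=5)
  i=1: ✗ (lhs fails at k=1 before rhs at j=6)
  i=2: ✗ (lhs fails at k=2 before rhs at j=7)
  i=3: ✗ (no rhs in [8,9])
  i=4: ✗ (no rhs in [9,10])
  i=5: ✗ (lhs fails at k=5 before rhs at j=11)

none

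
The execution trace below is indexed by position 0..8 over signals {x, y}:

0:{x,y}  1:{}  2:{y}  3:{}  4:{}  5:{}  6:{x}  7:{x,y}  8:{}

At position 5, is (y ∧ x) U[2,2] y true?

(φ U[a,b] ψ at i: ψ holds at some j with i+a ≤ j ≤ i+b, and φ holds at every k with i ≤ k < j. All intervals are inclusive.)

False

Need some j in [7,7] with y, and (y ∧ x) at every k in [5,j-1].
  j=7: y holds, but (y ∧ x) fails at k=5 → not this j.
No j in the window works → until fails.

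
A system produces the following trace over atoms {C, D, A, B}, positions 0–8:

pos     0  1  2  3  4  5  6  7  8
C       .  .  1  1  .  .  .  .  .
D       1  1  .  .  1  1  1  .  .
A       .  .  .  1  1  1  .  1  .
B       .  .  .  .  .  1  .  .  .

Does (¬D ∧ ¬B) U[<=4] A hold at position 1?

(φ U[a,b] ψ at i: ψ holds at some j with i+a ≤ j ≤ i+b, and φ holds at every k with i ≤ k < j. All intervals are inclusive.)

Need some j in [1,5] with A, and (¬D ∧ ¬B) at every k in [1,j-1].
  j=1: A false.
  j=2: A false.
  j=3: A holds, but (¬D ∧ ¬B) fails at k=1 → not this j.
  j=4: A holds, but (¬D ∧ ¬B) fails at k=1 → not this j.
  j=5: A holds, but (¬D ∧ ¬B) fails at k=1 → not this j.
No j in the window works → until fails.

False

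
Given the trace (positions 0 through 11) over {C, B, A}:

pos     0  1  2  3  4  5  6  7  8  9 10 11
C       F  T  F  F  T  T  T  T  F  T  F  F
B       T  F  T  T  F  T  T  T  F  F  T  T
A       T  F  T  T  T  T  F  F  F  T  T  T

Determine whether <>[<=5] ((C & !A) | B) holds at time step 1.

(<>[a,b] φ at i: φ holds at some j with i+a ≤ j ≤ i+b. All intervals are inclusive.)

Check ((C & !A) | B) at each j in [1,6]:
  j=1: true
  j=2: true
  j=3: true
  j=4: false
  j=5: true
  j=6: true
Found at j=1 → formula holds.

Yes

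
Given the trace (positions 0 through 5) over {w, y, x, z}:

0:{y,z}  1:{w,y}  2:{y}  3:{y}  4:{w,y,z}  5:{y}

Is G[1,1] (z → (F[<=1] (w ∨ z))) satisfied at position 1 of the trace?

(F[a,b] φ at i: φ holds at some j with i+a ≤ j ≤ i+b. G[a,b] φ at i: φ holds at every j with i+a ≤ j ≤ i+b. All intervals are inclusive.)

Holds

Check (z → (F[<=1] (w ∨ z))) at every j in [2,2]:
  j=2: antecedent false → ✓
All positions satisfy it → formula holds.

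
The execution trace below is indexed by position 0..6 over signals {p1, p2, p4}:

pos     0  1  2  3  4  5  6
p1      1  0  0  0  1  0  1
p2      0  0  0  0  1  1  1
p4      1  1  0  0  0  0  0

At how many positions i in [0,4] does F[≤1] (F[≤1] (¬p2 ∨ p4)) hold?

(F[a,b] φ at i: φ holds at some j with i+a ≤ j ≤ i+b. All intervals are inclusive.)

4

Evaluate at each i in [0,4]:
  i=0: ✓ (witness j=0)
  i=1: ✓ (witness j=1)
  i=2: ✓ (witness j=2)
  i=3: ✓ (witness j=3)
  i=4: ✗ (none in [4,5])
Positions where it holds: {0, 1, 2, 3} → 4.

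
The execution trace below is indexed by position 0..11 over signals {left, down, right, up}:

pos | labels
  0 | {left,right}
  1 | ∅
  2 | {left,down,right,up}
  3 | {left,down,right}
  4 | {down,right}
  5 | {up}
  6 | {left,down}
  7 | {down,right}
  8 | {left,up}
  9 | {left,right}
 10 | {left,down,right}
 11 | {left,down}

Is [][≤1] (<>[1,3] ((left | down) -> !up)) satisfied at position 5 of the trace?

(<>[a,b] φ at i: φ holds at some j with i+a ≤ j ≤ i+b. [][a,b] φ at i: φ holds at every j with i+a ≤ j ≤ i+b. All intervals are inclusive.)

Check <>[1,3] ((left | down) -> !up) at every j in [5,6]:
  j=5: holds (witness at 6)
  j=6: holds (witness at 7)
All positions satisfy it → formula holds.

Yes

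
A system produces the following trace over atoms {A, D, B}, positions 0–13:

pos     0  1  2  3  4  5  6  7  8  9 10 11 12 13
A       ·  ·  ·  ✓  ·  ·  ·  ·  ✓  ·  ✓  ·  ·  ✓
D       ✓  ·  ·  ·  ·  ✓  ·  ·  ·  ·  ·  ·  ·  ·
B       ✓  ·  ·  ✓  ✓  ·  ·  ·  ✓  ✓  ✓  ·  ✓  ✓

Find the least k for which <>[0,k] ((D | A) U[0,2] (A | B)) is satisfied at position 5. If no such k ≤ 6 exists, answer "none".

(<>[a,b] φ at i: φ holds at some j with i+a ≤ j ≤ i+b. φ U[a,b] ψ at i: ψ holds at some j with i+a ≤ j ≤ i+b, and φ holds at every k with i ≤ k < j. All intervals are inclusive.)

Scan j = 5,6,… for ((D | A) U[0,2] (A | B)):
  j=5: fails
  j=6: fails
  j=7: fails
  j=8: holds
First hit at j=8, so smallest k = 8-5 = 3.

3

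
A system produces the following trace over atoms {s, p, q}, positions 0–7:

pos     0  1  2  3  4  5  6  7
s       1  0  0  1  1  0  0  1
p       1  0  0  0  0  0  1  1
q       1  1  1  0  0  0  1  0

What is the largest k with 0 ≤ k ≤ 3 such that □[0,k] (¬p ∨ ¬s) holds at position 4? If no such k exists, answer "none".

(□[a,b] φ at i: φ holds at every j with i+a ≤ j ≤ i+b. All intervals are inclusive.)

(¬p ∨ ¬s) must hold from j=4 onward; find where it first fails.
  j=4: holds
  j=5: holds
  j=6: holds
  j=7: fails
Holds on [4,6], so largest k = 2.

2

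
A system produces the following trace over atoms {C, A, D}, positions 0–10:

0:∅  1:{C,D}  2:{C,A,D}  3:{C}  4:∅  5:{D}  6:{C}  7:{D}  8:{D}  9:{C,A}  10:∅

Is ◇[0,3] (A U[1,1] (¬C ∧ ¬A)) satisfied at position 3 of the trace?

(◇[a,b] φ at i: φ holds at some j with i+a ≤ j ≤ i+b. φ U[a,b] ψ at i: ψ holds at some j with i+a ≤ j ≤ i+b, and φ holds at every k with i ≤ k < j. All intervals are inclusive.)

Check (A U[1,1] (¬C ∧ ¬A)) at each j in [3,6]:
  j=3: fails
  j=4: fails
  j=5: fails
  j=6: fails
No position in the window satisfies it → formula fails.

False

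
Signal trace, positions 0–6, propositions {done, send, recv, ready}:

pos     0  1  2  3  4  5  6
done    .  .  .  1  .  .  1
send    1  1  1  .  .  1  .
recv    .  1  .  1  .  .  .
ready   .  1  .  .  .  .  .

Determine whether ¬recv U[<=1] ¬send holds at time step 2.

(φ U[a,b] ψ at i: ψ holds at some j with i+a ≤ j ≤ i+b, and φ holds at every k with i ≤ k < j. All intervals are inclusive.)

Holds

Need some j in [2,3] with ¬send, and ¬recv at every k in [2,j-1].
  j=2: ¬send false.
  j=3: ¬send holds; ¬recv holds at every k in [2,2] → satisfied.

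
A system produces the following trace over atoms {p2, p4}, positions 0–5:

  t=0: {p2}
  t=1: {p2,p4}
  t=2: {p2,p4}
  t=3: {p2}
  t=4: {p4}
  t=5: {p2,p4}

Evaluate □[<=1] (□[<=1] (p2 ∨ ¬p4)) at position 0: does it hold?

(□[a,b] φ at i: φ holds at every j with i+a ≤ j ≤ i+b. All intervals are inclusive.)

Holds

Check □[<=1] (p2 ∨ ¬p4) at every j in [0,1]:
  j=0: holds on [0,1]
  j=1: holds on [1,2]
All positions satisfy it → formula holds.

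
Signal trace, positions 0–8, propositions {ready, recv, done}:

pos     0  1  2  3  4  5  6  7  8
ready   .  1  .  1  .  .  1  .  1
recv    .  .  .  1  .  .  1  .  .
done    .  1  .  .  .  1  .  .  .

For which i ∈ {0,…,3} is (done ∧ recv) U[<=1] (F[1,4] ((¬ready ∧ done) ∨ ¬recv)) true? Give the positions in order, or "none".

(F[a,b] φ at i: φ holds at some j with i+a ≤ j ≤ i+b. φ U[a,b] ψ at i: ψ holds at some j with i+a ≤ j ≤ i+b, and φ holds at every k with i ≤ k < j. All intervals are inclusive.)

0, 1, 2, 3

Evaluate at each i in [0,3]:
  i=0: ✓ (rhs at j=0)
  i=1: ✓ (rhs at j=1)
  i=2: ✓ (rhs at j=2)
  i=3: ✓ (rhs at j=3)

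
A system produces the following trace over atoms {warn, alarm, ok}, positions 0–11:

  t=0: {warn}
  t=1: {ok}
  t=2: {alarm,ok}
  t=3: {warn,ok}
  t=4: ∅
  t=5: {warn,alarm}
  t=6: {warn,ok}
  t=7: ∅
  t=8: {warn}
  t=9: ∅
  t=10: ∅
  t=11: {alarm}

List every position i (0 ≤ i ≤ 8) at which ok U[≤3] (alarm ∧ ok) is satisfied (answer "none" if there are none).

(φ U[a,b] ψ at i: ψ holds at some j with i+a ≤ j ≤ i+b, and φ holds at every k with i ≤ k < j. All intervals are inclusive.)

1, 2

Evaluate at each i in [0,8]:
  i=0: ✗ (lhs fails at k=0 before rhs at j=2)
  i=1: ✓ (rhs at j=2; lhs holds on [1,1])
  i=2: ✓ (rhs at j=2)
  i=3: ✗ (no rhs in [3,6])
  i=4: ✗ (no rhs in [4,7])
  i=5: ✗ (no rhs in [5,8])
  i=6: ✗ (no rhs in [6,9])
  i=7: ✗ (no rhs in [7,10])
  i=8: ✗ (no rhs in [8,11])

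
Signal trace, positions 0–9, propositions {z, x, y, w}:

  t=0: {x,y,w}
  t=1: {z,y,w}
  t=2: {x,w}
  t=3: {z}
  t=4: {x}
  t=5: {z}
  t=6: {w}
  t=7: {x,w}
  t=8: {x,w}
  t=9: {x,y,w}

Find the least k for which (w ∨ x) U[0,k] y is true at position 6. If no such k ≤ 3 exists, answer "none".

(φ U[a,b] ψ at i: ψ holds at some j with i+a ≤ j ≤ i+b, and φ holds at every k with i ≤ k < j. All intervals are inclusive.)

Need earliest j ≥ 6 with y, and (w ∨ x) at every k in [6,j-1].
  j=6: rhs fails.
  j=7: rhs fails.
  j=8: rhs fails.
  j=9: rhs holds; lhs holds on [6,8]. k = 3.

3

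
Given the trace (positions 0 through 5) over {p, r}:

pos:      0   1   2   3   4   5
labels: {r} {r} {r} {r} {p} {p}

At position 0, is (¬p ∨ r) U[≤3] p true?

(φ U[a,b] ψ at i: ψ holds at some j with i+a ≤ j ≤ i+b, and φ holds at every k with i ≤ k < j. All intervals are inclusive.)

Need some j in [0,3] with p, and (¬p ∨ r) at every k in [0,j-1].
  j=0: p false.
  j=1: p false.
  j=2: p false.
  j=3: p false.
No j in the window works → until fails.

False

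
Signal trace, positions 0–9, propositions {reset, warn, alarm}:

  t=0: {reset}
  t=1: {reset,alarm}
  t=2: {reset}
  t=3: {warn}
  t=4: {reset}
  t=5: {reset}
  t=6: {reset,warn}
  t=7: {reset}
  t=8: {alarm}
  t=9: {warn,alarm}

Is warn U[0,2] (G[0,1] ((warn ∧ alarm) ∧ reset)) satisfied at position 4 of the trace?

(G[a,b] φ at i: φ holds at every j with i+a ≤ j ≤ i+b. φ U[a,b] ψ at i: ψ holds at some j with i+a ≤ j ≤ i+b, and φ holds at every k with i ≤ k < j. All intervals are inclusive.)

Need some j in [4,6] with G[0,1] ((warn ∧ alarm) ∧ reset), and warn at every k in [4,j-1].
  j=4: G[0,1] ((warn ∧ alarm) ∧ reset) — fails at 4.
  j=5: G[0,1] ((warn ∧ alarm) ∧ reset) — fails at 5.
  j=6: G[0,1] ((warn ∧ alarm) ∧ reset) — fails at 6.
No j in the window works → until fails.

No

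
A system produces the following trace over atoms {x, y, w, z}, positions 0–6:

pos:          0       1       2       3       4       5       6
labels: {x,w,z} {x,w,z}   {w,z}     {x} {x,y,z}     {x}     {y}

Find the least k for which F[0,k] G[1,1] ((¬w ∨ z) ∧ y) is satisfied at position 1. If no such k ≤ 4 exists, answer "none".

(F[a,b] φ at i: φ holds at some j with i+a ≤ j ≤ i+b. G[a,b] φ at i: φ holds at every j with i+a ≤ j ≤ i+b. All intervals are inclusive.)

Scan j = 1,2,… for G[1,1] ((¬w ∨ z) ∧ y):
  j=1: fails
  j=2: fails
  j=3: holds
First hit at j=3, so smallest k = 3-1 = 2.

2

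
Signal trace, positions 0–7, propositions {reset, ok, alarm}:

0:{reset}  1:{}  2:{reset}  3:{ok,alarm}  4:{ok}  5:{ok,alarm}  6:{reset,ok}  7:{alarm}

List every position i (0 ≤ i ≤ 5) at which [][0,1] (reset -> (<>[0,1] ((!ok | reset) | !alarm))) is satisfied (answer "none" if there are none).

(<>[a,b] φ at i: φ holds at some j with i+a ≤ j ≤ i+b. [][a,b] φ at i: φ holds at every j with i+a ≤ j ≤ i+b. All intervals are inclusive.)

0, 1, 2, 3, 4, 5

Evaluate at each i in [0,5]:
  i=0: ✓ (all of [0,1])
  i=1: ✓ (all of [1,2])
  i=2: ✓ (all of [2,3])
  i=3: ✓ (all of [3,4])
  i=4: ✓ (all of [4,5])
  i=5: ✓ (all of [5,6])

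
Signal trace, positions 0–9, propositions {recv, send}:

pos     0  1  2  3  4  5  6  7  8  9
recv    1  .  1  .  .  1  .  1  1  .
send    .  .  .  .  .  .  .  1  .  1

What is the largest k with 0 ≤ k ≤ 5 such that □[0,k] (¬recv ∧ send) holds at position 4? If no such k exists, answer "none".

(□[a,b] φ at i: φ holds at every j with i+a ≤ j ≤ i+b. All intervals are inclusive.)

none

(¬recv ∧ send) must hold from j=4 onward; find where it first fails.
  j=4: fails → no k works.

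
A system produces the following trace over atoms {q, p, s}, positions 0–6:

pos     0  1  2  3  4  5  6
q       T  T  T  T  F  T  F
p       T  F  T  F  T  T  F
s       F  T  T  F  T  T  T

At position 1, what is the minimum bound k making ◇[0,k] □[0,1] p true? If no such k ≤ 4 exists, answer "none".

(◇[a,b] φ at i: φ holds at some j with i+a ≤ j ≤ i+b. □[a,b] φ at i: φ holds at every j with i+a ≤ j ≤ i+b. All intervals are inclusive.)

3

Scan j = 1,2,… for □[0,1] p:
  j=1: fails
  j=2: fails
  j=3: fails
  j=4: holds
First hit at j=4, so smallest k = 4-1 = 3.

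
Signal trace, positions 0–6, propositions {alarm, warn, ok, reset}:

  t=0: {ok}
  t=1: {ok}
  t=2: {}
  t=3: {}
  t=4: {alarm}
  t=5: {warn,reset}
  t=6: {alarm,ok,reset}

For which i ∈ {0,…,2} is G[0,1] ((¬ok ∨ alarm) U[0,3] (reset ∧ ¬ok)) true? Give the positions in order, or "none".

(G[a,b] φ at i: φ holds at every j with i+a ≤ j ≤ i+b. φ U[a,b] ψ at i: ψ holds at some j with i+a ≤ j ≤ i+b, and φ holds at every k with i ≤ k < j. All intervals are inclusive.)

2

Evaluate at each i in [0,2]:
  i=0: ✗ (fails at j=0)
  i=1: ✗ (fails at j=1)
  i=2: ✓ (all of [2,3])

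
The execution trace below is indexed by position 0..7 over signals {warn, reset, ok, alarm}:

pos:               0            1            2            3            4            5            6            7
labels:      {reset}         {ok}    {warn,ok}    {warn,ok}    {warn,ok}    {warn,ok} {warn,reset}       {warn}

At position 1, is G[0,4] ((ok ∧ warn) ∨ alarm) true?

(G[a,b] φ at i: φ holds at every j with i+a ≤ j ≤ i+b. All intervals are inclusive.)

Check ((ok ∧ warn) ∨ alarm) at every j in [1,5]:
  j=1: false
  j=2: true
  j=3: true
  j=4: true
  j=5: true
Fails at j=1 → formula fails.

False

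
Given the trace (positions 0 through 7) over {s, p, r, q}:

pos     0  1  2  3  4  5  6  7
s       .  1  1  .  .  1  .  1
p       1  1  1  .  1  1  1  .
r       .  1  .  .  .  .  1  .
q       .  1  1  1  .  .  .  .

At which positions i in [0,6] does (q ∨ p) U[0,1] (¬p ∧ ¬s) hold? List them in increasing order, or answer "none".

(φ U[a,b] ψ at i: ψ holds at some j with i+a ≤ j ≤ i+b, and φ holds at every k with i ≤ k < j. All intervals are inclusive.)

Evaluate at each i in [0,6]:
  i=0: ✗ (no rhs in [0,1])
  i=1: ✗ (no rhs in [1,2])
  i=2: ✓ (rhs at j=3; lhs holds on [2,2])
  i=3: ✓ (rhs at j=3)
  i=4: ✗ (no rhs in [4,5])
  i=5: ✗ (no rhs in [5,6])
  i=6: ✗ (no rhs in [6,7])

2, 3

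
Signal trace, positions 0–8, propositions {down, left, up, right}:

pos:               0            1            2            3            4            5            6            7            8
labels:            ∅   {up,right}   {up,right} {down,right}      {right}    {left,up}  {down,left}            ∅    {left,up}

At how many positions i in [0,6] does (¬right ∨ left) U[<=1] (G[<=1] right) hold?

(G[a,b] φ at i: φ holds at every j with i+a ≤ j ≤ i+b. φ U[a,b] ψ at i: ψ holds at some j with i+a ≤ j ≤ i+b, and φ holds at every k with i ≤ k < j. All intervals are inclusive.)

4

Evaluate at each i in [0,6]:
  i=0: ✓ (rhs at j=1; lhs holds on [0,0])
  i=1: ✓ (rhs at j=1)
  i=2: ✓ (rhs at j=2)
  i=3: ✓ (rhs at j=3)
  i=4: ✗ (no rhs in [4,5])
  i=5: ✗ (no rhs in [5,6])
  i=6: ✗ (no rhs in [6,7])
Positions where it holds: {0, 1, 2, 3} → 4.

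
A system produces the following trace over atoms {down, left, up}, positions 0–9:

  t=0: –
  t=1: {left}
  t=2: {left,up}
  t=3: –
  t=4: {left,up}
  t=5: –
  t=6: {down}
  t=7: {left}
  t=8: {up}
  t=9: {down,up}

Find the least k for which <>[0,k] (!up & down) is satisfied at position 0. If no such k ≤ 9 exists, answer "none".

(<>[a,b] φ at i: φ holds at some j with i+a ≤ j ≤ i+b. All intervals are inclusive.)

Scan j = 0,1,… for (!up & down):
  j=0: fails
  j=1: fails
  j=2: fails
  j=3: fails
  j=4: fails
  j=5: fails
  j=6: holds
First hit at j=6, so smallest k = 6-0 = 6.

6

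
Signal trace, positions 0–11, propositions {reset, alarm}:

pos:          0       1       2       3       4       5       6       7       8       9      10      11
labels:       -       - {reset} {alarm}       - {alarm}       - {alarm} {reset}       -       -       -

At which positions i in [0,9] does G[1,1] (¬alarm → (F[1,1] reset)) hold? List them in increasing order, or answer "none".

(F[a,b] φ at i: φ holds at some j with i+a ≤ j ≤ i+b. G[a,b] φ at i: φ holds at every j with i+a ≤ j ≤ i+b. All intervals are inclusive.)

Evaluate at each i in [0,9]:
  i=0: ✓ (all of [1,1])
  i=1: ✗ (fails at j=2)
  i=2: ✓ (all of [3,3])
  i=3: ✗ (fails at j=4)
  i=4: ✓ (all of [5,5])
  i=5: ✗ (fails at j=6)
  i=6: ✓ (all of [7,7])
  i=7: ✗ (fails at j=8)
  i=8: ✗ (fails at j=9)
  i=9: ✗ (fails at j=10)

0, 2, 4, 6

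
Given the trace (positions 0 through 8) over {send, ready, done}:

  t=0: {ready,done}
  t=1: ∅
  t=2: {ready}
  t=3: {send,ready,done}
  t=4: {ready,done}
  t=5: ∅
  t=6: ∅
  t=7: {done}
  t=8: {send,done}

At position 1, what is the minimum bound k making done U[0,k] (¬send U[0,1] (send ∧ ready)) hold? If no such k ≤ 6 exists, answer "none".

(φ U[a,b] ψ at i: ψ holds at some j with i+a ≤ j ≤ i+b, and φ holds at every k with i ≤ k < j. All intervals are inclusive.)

Need earliest j ≥ 1 with (¬send U[0,1] (send ∧ ready)), and done at every k in [1,j-1].
  j=1: rhs fails.
  j=2: rhs holds but lhs fails at k=1.
  j=3: rhs holds but lhs fails at k=1.
  j=4: rhs fails.
  j=5: rhs fails.
  j=6: rhs fails.
  j=7: rhs fails.
No witness within the range → none.

none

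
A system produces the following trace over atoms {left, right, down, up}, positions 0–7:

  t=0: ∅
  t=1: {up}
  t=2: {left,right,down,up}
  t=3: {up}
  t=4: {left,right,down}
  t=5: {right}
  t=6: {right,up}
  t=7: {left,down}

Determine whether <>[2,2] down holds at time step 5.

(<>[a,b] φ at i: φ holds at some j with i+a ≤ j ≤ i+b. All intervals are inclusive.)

Yes

Check down at each j in [7,7]:
  j=7: true
Found at j=7 → formula holds.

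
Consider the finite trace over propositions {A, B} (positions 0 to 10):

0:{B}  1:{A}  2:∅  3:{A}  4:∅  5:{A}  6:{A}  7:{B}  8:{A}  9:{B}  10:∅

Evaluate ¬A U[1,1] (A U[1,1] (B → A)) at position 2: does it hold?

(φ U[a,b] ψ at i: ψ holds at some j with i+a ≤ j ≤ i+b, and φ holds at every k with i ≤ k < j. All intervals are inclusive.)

True

Need some j in [3,3] with (A U[1,1] (B → A)), and ¬A at every k in [2,j-1].
  j=3: (A U[1,1] (B → A)) holds; ¬A holds at every k in [2,2] → satisfied.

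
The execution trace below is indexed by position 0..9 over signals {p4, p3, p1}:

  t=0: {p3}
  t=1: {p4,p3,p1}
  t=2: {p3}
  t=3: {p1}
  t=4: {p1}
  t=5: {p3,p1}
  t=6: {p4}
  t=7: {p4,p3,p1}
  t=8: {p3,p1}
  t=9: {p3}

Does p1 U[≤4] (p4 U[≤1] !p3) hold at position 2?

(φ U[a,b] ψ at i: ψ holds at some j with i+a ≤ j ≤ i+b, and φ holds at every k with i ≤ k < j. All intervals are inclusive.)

Need some j in [2,6] with (p4 U[≤1] !p3), and p1 at every k in [2,j-1].
  j=2: (p4 U[≤1] !p3) — fails.
  j=3: (p4 U[≤1] !p3) holds, but p1 fails at k=2 → not this j.
  j=4: (p4 U[≤1] !p3) holds, but p1 fails at k=2 → not this j.
  j=5: (p4 U[≤1] !p3) — fails.
  j=6: (p4 U[≤1] !p3) holds, but p1 fails at k=2 → not this j.
No j in the window works → until fails.

No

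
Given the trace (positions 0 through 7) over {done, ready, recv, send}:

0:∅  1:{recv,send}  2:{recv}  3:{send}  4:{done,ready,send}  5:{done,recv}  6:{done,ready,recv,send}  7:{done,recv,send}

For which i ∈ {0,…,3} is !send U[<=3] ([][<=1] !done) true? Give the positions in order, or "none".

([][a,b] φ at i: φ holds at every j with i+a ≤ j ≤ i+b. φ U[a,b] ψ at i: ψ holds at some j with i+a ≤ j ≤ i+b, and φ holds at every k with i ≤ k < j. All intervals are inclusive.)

0, 1, 2

Evaluate at each i in [0,3]:
  i=0: ✓ (rhs at j=0)
  i=1: ✓ (rhs at j=1)
  i=2: ✓ (rhs at j=2)
  i=3: ✗ (no rhs in [3,6])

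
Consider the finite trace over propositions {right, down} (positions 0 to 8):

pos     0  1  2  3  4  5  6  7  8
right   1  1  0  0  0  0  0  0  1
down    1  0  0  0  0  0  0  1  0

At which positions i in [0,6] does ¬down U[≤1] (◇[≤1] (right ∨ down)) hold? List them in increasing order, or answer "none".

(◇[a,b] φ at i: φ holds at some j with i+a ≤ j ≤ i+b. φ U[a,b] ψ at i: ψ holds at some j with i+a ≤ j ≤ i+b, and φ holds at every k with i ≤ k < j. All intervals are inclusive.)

0, 1, 5, 6

Evaluate at each i in [0,6]:
  i=0: ✓ (rhs at j=0)
  i=1: ✓ (rhs at j=1)
  i=2: ✗ (no rhs in [2,3])
  i=3: ✗ (no rhs in [3,4])
  i=4: ✗ (no rhs in [4,5])
  i=5: ✓ (rhs at j=6; lhs holds on [5,5])
  i=6: ✓ (rhs at j=6)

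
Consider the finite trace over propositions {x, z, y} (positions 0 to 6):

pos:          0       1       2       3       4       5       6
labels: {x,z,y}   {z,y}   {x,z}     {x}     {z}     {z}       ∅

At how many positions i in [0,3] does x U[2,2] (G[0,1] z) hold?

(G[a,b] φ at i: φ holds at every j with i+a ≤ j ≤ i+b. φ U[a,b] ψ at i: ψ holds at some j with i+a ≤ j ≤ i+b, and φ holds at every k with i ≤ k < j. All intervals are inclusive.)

1

Evaluate at each i in [0,3]:
  i=0: ✗ (no rhs in [2,2])
  i=1: ✗ (no rhs in [3,3])
  i=2: ✓ (rhs at j=4; lhs holds on [2,3])
  i=3: ✗ (no rhs in [5,5])
Positions where it holds: {2} → 1.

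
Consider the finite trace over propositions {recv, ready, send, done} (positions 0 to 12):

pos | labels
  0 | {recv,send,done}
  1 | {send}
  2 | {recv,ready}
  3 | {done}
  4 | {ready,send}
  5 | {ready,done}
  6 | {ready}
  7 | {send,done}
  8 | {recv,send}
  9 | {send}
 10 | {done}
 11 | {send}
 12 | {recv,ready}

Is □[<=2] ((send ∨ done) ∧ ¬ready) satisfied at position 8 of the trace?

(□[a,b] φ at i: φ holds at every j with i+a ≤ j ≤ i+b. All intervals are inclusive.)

Holds

Check ((send ∨ done) ∧ ¬ready) at every j in [8,10]:
  j=8: true
  j=9: true
  j=10: true
All positions satisfy it → formula holds.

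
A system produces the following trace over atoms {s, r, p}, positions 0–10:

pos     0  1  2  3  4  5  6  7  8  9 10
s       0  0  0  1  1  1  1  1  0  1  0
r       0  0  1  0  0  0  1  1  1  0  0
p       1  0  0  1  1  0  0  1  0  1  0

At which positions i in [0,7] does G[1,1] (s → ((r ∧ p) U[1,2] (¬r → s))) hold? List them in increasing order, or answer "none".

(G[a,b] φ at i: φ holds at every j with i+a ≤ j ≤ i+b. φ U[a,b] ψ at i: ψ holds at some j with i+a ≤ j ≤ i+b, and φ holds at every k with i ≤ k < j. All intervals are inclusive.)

Evaluate at each i in [0,7]:
  i=0: ✓ (all of [1,1])
  i=1: ✓ (all of [2,2])
  i=2: ✗ (fails at j=3)
  i=3: ✗ (fails at j=4)
  i=4: ✗ (fails at j=5)
  i=5: ✗ (fails at j=6)
  i=6: ✓ (all of [7,7])
  i=7: ✓ (all of [8,8])

0, 1, 6, 7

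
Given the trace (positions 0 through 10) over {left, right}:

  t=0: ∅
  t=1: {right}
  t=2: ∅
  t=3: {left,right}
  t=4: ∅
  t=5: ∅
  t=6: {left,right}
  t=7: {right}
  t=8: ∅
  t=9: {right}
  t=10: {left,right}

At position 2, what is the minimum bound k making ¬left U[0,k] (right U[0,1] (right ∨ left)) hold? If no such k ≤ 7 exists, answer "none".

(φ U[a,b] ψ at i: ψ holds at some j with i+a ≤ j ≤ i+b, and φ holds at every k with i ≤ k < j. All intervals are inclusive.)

1

Need earliest j ≥ 2 with (right U[0,1] (right ∨ left)), and ¬left at every k in [2,j-1].
  j=2: rhs fails.
  j=3: rhs holds; lhs holds on [2,2]. k = 1.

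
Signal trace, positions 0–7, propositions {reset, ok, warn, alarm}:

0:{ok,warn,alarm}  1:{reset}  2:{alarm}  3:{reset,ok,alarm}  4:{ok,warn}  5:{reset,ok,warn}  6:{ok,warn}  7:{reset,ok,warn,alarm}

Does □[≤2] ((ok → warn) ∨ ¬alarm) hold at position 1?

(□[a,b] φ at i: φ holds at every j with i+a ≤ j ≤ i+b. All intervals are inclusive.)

Check ((ok → warn) ∨ ¬alarm) at every j in [1,3]:
  j=1: true
  j=2: true
  j=3: false
Fails at j=3 → formula fails.

Does not hold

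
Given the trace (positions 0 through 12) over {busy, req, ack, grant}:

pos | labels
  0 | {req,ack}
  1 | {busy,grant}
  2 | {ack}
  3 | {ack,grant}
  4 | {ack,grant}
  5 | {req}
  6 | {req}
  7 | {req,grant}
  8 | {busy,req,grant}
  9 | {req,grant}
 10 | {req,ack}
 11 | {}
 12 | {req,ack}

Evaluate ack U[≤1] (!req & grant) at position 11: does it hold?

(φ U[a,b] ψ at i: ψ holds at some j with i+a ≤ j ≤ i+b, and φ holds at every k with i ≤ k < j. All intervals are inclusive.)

Need some j in [11,12] with (!req & grant), and ack at every k in [11,j-1].
  j=11: (!req & grant) false.
  j=12: (!req & grant) false.
No j in the window works → until fails.

No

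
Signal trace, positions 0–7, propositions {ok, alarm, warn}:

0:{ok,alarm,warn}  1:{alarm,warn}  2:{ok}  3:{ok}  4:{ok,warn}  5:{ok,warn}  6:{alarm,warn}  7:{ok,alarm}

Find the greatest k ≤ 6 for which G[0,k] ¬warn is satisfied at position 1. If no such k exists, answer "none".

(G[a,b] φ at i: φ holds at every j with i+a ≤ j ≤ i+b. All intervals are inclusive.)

none

¬warn must hold from j=1 onward; find where it first fails.
  j=1: fails → no k works.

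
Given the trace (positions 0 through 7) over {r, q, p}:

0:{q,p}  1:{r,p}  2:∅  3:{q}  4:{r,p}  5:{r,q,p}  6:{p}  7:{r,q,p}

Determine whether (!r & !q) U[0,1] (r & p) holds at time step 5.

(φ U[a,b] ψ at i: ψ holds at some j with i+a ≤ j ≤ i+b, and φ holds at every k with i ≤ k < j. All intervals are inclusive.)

Holds

Need some j in [5,6] with (r & p), and (!r & !q) at every k in [5,j-1].
  j=5: (r & p) holds; no prefix to check → satisfied.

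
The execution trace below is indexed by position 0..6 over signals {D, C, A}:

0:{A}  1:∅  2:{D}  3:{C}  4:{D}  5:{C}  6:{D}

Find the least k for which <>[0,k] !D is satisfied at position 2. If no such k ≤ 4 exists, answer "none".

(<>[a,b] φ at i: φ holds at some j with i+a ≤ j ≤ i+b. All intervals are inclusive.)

1

Scan j = 2,3,… for !D:
  j=2: fails
  j=3: holds
First hit at j=3, so smallest k = 3-2 = 1.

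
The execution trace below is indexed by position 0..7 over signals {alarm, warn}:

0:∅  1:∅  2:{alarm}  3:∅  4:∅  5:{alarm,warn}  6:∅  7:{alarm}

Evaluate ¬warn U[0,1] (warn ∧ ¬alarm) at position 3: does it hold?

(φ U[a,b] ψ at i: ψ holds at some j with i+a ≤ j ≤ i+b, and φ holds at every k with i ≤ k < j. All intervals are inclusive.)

No

Need some j in [3,4] with (warn ∧ ¬alarm), and ¬warn at every k in [3,j-1].
  j=3: (warn ∧ ¬alarm) false.
  j=4: (warn ∧ ¬alarm) false.
No j in the window works → until fails.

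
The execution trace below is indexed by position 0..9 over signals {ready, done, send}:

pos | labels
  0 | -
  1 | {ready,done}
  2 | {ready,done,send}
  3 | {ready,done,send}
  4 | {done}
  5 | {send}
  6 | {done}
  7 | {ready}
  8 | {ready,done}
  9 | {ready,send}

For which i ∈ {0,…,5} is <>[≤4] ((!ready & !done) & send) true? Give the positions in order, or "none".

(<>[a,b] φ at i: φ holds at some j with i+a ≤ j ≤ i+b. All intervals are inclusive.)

1, 2, 3, 4, 5

Evaluate at each i in [0,5]:
  i=0: ✗ (none in [0,4])
  i=1: ✓ (witness j=5)
  i=2: ✓ (witness j=5)
  i=3: ✓ (witness j=5)
  i=4: ✓ (witness j=5)
  i=5: ✓ (witness j=5)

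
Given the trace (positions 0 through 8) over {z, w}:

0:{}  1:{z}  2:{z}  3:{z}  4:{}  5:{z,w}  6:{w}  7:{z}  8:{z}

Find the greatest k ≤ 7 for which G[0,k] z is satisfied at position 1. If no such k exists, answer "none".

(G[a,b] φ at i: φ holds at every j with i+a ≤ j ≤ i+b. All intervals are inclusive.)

z must hold from j=1 onward; find where it first fails.
  j=1: holds
  j=2: holds
  j=3: holds
  j=4: fails
Holds on [1,3], so largest k = 2.

2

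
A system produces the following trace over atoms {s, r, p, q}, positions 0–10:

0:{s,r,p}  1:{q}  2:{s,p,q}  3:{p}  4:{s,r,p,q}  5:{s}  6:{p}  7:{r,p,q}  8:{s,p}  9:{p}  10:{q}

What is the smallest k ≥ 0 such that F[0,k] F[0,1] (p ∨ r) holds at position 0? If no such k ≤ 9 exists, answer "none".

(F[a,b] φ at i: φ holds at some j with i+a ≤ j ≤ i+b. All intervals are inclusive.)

0

Scan j = 0,1,… for F[0,1] (p ∨ r):
  j=0: holds
First hit at j=0, so smallest k = 0-0 = 0.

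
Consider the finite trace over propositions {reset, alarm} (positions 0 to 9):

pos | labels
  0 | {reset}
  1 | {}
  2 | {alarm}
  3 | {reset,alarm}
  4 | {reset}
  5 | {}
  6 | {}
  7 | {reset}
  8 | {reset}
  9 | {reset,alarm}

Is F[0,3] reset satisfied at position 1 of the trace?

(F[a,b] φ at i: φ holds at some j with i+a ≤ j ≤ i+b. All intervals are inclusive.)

Holds

Check reset at each j in [1,4]:
  j=1: false
  j=2: false
  j=3: true
  j=4: true
Found at j=3 → formula holds.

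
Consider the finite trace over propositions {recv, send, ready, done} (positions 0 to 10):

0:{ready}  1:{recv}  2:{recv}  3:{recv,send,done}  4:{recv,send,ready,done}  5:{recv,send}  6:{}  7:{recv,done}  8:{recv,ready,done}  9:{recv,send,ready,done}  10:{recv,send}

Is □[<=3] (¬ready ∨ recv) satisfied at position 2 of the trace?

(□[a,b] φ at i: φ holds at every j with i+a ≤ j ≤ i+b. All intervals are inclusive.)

Check (¬ready ∨ recv) at every j in [2,5]:
  j=2: true
  j=3: true
  j=4: true
  j=5: true
All positions satisfy it → formula holds.

Holds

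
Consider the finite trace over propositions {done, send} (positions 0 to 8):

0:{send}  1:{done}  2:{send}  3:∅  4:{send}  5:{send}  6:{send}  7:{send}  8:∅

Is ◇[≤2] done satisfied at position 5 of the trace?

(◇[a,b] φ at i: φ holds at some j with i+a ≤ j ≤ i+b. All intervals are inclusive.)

Check done at each j in [5,7]:
  j=5: false
  j=6: false
  j=7: false
No position in the window satisfies it → formula fails.

False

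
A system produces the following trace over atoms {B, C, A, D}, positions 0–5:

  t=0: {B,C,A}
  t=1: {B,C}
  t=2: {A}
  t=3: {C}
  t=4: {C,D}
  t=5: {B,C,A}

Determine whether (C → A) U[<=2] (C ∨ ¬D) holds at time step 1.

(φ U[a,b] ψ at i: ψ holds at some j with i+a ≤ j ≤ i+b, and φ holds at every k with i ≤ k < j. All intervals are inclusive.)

Need some j in [1,3] with (C ∨ ¬D), and (C → A) at every k in [1,j-1].
  j=1: (C ∨ ¬D) holds; no prefix to check → satisfied.

Holds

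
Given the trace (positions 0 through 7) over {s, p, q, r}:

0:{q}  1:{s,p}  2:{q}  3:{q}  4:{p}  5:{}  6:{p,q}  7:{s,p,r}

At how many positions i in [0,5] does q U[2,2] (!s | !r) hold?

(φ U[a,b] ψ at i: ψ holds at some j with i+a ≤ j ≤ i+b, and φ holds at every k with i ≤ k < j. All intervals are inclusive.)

1

Evaluate at each i in [0,5]:
  i=0: ✗ (lhs fails at k=1 before rhs at j=2)
  i=1: ✗ (lhs fails at k=1 before rhs at j=3)
  i=2: ✓ (rhs at j=4; lhs holds on [2,3])
  i=3: ✗ (lhs fails at k=4 before rhs at j=5)
  i=4: ✗ (lhs fails at k=4 before rhs at j=6)
  i=5: ✗ (no rhs in [7,7])
Positions where it holds: {2} → 1.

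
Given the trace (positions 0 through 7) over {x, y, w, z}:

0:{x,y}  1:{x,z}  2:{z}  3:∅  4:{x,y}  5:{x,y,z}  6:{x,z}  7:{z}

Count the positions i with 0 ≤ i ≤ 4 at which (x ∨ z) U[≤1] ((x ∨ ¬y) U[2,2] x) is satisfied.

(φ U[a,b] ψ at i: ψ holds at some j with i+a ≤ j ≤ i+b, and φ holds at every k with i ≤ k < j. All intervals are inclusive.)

4

Evaluate at each i in [0,4]:
  i=0: ✗ (no rhs in [0,1])
  i=1: ✓ (rhs at j=2; lhs holds on [1,1])
  i=2: ✓ (rhs at j=2)
  i=3: ✓ (rhs at j=3)
  i=4: ✓ (rhs at j=4)
Positions where it holds: {1, 2, 3, 4} → 4.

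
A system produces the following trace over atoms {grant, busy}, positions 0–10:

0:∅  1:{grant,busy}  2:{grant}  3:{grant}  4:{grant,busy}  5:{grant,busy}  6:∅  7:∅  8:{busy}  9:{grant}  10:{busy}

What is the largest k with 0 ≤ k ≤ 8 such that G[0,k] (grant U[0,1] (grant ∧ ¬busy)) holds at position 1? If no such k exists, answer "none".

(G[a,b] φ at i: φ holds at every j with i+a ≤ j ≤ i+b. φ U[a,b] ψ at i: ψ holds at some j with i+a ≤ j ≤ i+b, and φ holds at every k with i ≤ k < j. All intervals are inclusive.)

(grant U[0,1] (grant ∧ ¬busy)) must hold from j=1 onward; find where it first fails.
  j=1: holds
  j=2: holds
  j=3: holds
  j=4: fails
Holds on [1,3], so largest k = 2.

2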